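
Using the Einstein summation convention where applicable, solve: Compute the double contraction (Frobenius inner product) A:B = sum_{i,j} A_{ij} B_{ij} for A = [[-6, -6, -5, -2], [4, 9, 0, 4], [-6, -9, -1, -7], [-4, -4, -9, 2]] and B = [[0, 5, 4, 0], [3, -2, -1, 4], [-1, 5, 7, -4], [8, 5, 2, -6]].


A:B = sum over all i,j of A_{ij} * B_{ij}.
Row 1: -6*0=0, -6*5=-30, -5*4=-20, -2*0=0 => row sum = -50
Row 2: 4*3=12, 9*-2=-18, 0*-1=0, 4*4=16 => row sum = 10
Row 3: -6*-1=6, -9*5=-45, -1*7=-7, -7*-4=28 => row sum = -18
Row 4: -4*8=-32, -4*5=-20, -9*2=-18, 2*-6=-12 => row sum = -82
Total = -50 + 10 + -18 + -82 = -140

-140


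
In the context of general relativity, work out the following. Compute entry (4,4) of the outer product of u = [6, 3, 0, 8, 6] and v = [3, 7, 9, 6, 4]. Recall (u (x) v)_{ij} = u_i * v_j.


The outer product entry T_{ij} = u_i * v_j.
We need i=4, j=4.
u_4 = 8, v_4 = 6
T_{4,4} = 8 * 6 = 48

48


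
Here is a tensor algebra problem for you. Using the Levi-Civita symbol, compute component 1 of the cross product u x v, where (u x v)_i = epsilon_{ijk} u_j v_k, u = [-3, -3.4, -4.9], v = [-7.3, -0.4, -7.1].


(u x v)_1 = sum_{j,k} epsilon_{1jk} u_j v_k. Only permutations of (1,2,3) contribute; the two non-zero terms are:
eps_{123} u_2 v_3 = 1 * -3.4 * -7.1 = 24.14
eps_{132} u_3 v_2 = -1 * -4.9 * -0.4 = -1.96
(u x v)_1 = 22.18

22.18


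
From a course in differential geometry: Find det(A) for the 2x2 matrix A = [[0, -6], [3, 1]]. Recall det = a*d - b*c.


For a 2x2 matrix [[a, b], [c, d]], det = a*d - b*c.
a = 0, b = -6, c = 3, d = 1
a*d = 0 * 1 = 0
b*c = -6 * 3 = -18
det = 0 - -18 = 18

18


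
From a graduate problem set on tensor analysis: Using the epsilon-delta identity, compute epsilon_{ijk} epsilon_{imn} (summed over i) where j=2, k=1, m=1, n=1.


Using the identity: epsilon_{ijk} epsilon_{imn} = delta_{jm} delta_{kn} - delta_{jn} delta_{km}.
delta_{21} = 0
delta_{11} = 1
delta_{21} = 0
delta_{11} = 1
Result = 0 * 1 - 0 * 1 = 0 - 0 = 0

0


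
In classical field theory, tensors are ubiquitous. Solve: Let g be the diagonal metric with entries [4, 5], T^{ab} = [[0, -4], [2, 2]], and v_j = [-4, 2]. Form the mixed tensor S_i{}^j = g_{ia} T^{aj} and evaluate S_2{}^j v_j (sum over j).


Step 1: lower the first index. For a diagonal metric, g_{ia} T^{aj} = g_{ii} T^{ij} (no sum on i).
g_{22} = 5
S_2{}^1 = 5 * T^{21} = 5 * 2 = 10
S_2{}^2 = 5 * T^{22} = 5 * 2 = 10
Step 2: contract S_2{}^j with v_j.
S_2{}^1 * v_1 = 10 * -4 = -40
S_2{}^2 * v_2 = 10 * 2 = 20
Result = -40 + 20 = -20

-20


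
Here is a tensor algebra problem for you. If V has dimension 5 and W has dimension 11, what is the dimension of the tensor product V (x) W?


The dimension of a tensor product is the product of dimensions.
dim(V) = 5, dim(W) = 11
dim(V (x) W) = 5 * 11 = 55

55


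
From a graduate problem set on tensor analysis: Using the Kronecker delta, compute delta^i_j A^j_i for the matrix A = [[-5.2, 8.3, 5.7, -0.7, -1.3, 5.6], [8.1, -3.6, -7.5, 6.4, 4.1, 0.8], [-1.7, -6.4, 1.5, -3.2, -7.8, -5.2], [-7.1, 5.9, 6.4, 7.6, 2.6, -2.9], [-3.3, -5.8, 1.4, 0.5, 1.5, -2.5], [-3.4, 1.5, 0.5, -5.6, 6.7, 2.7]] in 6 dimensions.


The contraction (trace) of a rank-2 tensor is the sum of its diagonal elements.
Diagonal entries: A[1,1] = -5.2, A[2,2] = -3.6, A[3,3] = 1.5, A[4,4] = 7.6, A[5,5] = 1.5, A[6,6] = 2.7
Tr(A) = -5.2 + -3.6 + 1.5 + 7.6 + 1.5 + 2.7 = 4.5

4.5


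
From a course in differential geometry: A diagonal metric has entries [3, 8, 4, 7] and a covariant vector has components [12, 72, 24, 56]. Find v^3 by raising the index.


To raise an index with a diagonal metric: v^i = v_i / g_{ii}.
For index 3: v_3 = 24, g_{33} = 4
v^3 = 24 / 4 = 6

6


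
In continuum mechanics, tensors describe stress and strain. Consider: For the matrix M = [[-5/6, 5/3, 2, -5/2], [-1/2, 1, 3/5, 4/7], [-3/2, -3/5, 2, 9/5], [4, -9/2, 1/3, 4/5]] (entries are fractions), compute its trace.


The trace is the sum of diagonal entries.
Diagonal: M[1,1] = -5/6, M[2,2] = 1, M[3,3] = 2, M[4,4] = 4/5
Tr(M) = -5/6 + 1 + 2 + 4/5
Computing step by step:
After adding M[1,1]: -5/6
After adding M[2,2]: 1/6
After adding M[3,3]: 13/6
After adding M[4,4]: 89/30
Tr(M) = 89/30

89/30


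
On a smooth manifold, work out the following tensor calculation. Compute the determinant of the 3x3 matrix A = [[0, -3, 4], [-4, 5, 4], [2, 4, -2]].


Expanding along the first row, det(A) = a11*M_11 - a12*M_12 + a13*M_13, where M_1j is the (1,j) minor.
Minor M_11 = 5*-2 - 4*4 = -26
Minor M_12 = -4*-2 - 4*2 = 0
Minor M_13 = -4*4 - 5*2 = -26
det = 0*(-26) - -3*(0) + 4*(-26)
    = 0 - 0 + -104
    = -104

-104


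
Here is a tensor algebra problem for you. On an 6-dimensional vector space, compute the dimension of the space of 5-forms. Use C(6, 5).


The dimension of the space of p-forms on an n-dimensional space is C(n, p).
n = 6, p = 5
C(6, 5) = 6! / (5! * 1!) = 6

6


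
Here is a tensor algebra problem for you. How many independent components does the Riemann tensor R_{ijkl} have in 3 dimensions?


The Riemann tensor in d dimensions has d^2(d^2 - 1)/12 independent components.
d = 3, so d^2 = 9
d^2 - 1 = 8
d^2(d^2 - 1) = 9 * 8 = 72
Divide by 12: 72 / 12 = 6

6


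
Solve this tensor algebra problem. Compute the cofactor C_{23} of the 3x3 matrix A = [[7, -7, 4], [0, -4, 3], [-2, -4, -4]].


To find cofactor C_{23}, delete row 2 and column 3.
The resulting 2x2 submatrix is: [[7, -7], [-2, -4]]
Minor M_{23} = 7*-4 - -7*-2
  = -28 - 14 = -42
Sign = (-1)^(2+3) = (-1)^5 = -1
Cofactor C_{23} = -1 * -42 = 42

42


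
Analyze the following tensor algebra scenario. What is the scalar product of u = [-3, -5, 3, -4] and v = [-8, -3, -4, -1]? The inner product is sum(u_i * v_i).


The inner product u . v = sum of u_i * v_i.
Term-by-term: -3 * -8, -5 * -3, 3 * -4, -4 * -1
Products: 24, 15, -12, 4
Sum = 24 + 15 + -12 + 4 = 31

31


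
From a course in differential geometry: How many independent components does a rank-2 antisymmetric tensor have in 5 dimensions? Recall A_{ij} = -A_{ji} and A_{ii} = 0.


An antisymmetric rank-2 tensor satisfies A_{ij} = -A_{ji}, so diagonal entries are zero.
The independent components are the upper-triangular entries: C(n, 2) = n(n-1)/2.
n = 5
C(5, 2) = 5 * 4 / 2 = 20 / 2 = 10

10


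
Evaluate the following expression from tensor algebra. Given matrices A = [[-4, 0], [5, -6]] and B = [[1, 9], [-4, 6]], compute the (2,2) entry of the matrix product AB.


(AB)_{ij} = sum_k A_{ik} B_{kj}.
For i=2, j=2:
A_{21} * B_{12} = 5 * 9 = 45
A_{22} * B_{22} = -6 * 6 = -36
Sum = 45 + -36 = 9

9


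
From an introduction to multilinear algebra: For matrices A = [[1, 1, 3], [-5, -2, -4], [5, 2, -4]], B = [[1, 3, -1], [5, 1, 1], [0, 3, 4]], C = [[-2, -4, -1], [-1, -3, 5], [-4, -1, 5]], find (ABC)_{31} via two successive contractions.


(ABC)_{31} = sum_m (AB)_{3m} C_{m1}. First compute row 3 of AB.
(AB)_{31} = 5*1 + 2*5 + -4*0 = 15
(AB)_{32} = 5*3 + 2*1 + -4*3 = 5
(AB)_{33} = 5*-1 + 2*1 + -4*4 = -19
Now contract with column 1 of C:
(AB)_{31} * C_{11} = 15 * -2 = -30
(AB)_{32} * C_{21} = 5 * -1 = -5
(AB)_{33} * C_{31} = -19 * -4 = 76
(ABC)_{31} = -30 + -5 + 76 = 41

41


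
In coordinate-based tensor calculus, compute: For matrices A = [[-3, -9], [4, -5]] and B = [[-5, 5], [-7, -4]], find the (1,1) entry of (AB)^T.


(AB)^T_{ij} = (AB)_{ji} = sum_k A_{jk} B_{ki}.
For i=1, j=1 we need (AB)_{11}:
A_{11} * B_{11} = -3 * -5 = 15
A_{12} * B_{21} = -9 * -7 = 63
Sum = 15 + 63 = 78

78


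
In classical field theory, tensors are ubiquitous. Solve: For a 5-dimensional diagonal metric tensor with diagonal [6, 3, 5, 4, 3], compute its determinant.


For a diagonal metric, the determinant is the product of diagonal entries.
Diagonal entries: 6, 3, 5, 4, 3
det(g) = 6 * 3 * 5 * 4 * 3 = 1080

1080


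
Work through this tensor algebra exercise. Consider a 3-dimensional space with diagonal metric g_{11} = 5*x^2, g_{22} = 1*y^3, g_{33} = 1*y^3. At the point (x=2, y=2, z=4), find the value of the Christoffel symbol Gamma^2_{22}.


For a diagonal metric, Gamma^k_{ij} = (1/2) g^{kk} (dg_{ik}/dx_j + dg_{jk}/dx_i - dg_{ij}/dx_k).
The metric is diagonal, so g_{ab} = 0 for a != b.
At the given point: g_{11} = 20, g_{22} = 8, g_{33} = 8
g^{22} = 1/8
dg_{22}/dx_2 = dg_{22}/dx_2 = 12
dg_{22}/dx_2 = dg_{22}/dx_2 = 12
dg_{22}/dx_2 = dg_{22}/dx_2 = 12
Numerator = 12 + 12 - 12 = 12
Gamma^2_{22} = 12 / (2 * 8) = 3/4

3/4


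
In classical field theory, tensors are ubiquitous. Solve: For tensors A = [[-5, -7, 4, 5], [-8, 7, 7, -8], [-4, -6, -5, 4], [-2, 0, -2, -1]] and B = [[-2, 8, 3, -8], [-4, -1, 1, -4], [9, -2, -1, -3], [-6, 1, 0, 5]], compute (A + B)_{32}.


Tensor addition is component-wise: (A + B)_{ij} = A_{ij} + B_{ij}.
A_{32} = -6
B_{32} = -2
(A + B)_{32} = -6 + -2 = -8

-8


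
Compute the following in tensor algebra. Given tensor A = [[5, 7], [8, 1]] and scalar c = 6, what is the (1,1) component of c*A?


Scalar multiplication: (cA)_{ij} = c * A_{ij}.
c = 6
A_{11} = 5
(cA)_{11} = 6 * 5 = 30

30


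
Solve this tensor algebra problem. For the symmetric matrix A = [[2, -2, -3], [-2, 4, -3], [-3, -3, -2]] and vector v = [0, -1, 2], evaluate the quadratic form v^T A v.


First compute Av:
(Av)_1 = 2*0 + -2*-1 + -3*2 = -4
(Av)_2 = -2*0 + 4*-1 + -3*2 = -10
(Av)_3 = -3*0 + -3*-1 + -2*2 = -1
Av = [-4, -10, -1]
Then v^T (Av) = 0*-4 + -1*-10 + 2*-1
= 0 + 10 + -2 = 8

8


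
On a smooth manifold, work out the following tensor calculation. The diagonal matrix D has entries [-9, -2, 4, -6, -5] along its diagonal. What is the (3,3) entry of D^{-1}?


For a diagonal matrix, the inverse has entries (D^{-1})_{ii} = 1/d_{ii}.
The diagonal entries are: d_{11} = -9, d_{22} = -2, d_{33} = 4, d_{44} = -6, d_{55} = -5
We need (D^{-1})_{33} = 1/d_{33} = 1/4 = 1/4

1/4


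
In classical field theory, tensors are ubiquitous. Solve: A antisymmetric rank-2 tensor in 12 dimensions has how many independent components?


A antisymmetric rank-2 tensor in d dimensions has d(d-1)/2 independent components.
d = 12
d(d-1)/2 = 12 * 11 / 2 = 132 / 2 = 66

66


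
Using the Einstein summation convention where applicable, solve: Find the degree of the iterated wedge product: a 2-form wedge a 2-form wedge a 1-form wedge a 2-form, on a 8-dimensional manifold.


The degree of a wedge product is the sum of the degrees of the individual forms.
Degrees: 2, 2, 1, 2
Total degree = 2 + 2 + 1 + 2 = 7

7


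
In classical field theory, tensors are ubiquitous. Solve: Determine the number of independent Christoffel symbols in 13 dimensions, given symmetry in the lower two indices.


Christoffel symbols Gamma^k_{ij} are symmetric in i,j, so there are d * d(d+1)/2 independent symbols.
d = 13
d(d+1)/2 = 13 * 14 / 2 = 91
Total = 13 * 91 = 1183

1183


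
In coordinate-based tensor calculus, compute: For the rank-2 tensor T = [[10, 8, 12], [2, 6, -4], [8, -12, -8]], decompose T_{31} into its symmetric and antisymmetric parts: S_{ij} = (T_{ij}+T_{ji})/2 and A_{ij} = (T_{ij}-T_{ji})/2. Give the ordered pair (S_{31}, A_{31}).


T_{31} = 8
T_{13} = 12
S_{31} = (8 + 12)/2 = 20/2 = 10
A_{31} = (8 - 12)/2 = -4/2 = -2
Check: S + A = 10 + -2 = 8 = T_{31}.

(10, -2)


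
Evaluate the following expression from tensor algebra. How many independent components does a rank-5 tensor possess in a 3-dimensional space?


The number of components of a rank-r tensor in d dimensions is d^r.
Here d = 3 and r = 5.
3^5 = 243

243


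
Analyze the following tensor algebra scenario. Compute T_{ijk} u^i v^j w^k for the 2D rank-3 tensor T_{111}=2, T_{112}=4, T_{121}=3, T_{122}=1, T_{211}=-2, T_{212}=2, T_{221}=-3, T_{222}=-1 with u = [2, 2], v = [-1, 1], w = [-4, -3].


S = sum over i,j,k of T_{ijk} u_i v_j w_k. Expanding all 8 terms:
T_{111}*u_1*v_1*w_1 = 2*2*-1*-4 = 16  (running total: 16)
T_{112}*u_1*v_1*w_2 = 4*2*-1*-3 = 24  (running total: 40)
T_{121}*u_1*v_2*w_1 = 3*2*1*-4 = -24  (running total: 16)
T_{122}*u_1*v_2*w_2 = 1*2*1*-3 = -6  (running total: 10)
T_{211}*u_2*v_1*w_1 = -2*2*-1*-4 = -16  (running total: -6)
T_{212}*u_2*v_1*w_2 = 2*2*-1*-3 = 12  (running total: 6)
T_{221}*u_2*v_2*w_1 = -3*2*1*-4 = 24  (running total: 30)
T_{222}*u_2*v_2*w_2 = -1*2*1*-3 = 6  (running total: 36)
S = 36

36


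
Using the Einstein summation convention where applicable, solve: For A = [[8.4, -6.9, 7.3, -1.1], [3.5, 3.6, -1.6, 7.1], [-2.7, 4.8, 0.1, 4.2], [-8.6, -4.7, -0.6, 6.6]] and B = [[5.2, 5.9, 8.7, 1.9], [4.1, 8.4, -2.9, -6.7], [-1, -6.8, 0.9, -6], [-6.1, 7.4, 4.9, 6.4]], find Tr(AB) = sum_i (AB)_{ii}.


Tr(AB) = sum_i (AB)_{ii} where (AB)_{ii} = sum_k A_{ik} B_{ki}.
(AB)_{11} = 8.4*5.2 + -6.9*4.1 + 7.3*-1 + -1.1*-6.1 = 14.8
(AB)_{22} = 3.5*5.9 + 3.6*8.4 + -1.6*-6.8 + 7.1*7.4 = 114.31
(AB)_{33} = -2.7*8.7 + 4.8*-2.9 + 0.1*0.9 + 4.2*4.9 = -16.74
(AB)_{44} = -8.6*1.9 + -4.7*-6.7 + -0.6*-6 + 6.6*6.4 = 60.99
Tr(AB) = 14.8 + 114.31 + -16.74 + 60.99 = 173.36

173.36


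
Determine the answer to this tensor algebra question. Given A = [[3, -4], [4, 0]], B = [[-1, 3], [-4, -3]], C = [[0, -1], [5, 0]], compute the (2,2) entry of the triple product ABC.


(ABC)_{22} = sum_m (AB)_{2m} C_{m2}. First compute row 2 of AB.
(AB)_{21} = 4*-1 + 0*-4 = -4
(AB)_{22} = 4*3 + 0*-3 = 12
Now contract with column 2 of C:
(AB)_{21} * C_{12} = -4 * -1 = 4
(AB)_{22} * C_{22} = 12 * 0 = 0
(ABC)_{22} = 4 + 0 = 4

4


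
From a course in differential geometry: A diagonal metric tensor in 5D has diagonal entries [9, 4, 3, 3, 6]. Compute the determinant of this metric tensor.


For a diagonal metric, the determinant is the product of diagonal entries.
Diagonal entries: 9, 4, 3, 3, 6
det(g) = 9 * 4 * 3 * 3 * 6 = 1944

1944


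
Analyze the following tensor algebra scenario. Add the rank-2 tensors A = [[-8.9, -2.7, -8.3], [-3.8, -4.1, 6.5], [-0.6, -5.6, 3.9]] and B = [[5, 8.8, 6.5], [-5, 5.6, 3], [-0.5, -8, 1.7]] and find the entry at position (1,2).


Tensor addition is component-wise: (A + B)_{ij} = A_{ij} + B_{ij}.
A_{12} = -2.7
B_{12} = 8.8
(A + B)_{12} = -2.7 + 8.8 = 6.1

6.1


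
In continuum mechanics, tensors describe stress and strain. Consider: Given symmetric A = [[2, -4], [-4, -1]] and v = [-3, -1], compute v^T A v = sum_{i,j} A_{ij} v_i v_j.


First compute Av:
(Av)_1 = 2*-3 + -4*-1 = -2
(Av)_2 = -4*-3 + -1*-1 = 13
Av = [-2, 13]
Then v^T (Av) = -3*-2 + -1*13
= 6 + -13 = -7

-7


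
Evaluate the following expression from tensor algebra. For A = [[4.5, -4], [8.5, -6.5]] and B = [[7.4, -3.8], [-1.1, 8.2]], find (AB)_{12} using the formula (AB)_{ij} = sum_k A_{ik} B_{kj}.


(AB)_{ij} = sum_k A_{ik} B_{kj}.
For i=1, j=2:
A_{11} * B_{12} = 4.5 * -3.8 = -17.1
A_{12} * B_{22} = -4 * 8.2 = -32.8
Sum = -17.1 + -32.8 = -49.9

-49.9


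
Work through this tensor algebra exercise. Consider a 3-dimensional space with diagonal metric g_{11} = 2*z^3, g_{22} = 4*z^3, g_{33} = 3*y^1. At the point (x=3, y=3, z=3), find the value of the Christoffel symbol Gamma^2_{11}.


For a diagonal metric, Gamma^k_{ij} = (1/2) g^{kk} (dg_{ik}/dx_j + dg_{jk}/dx_i - dg_{ij}/dx_k).
The metric is diagonal, so g_{ab} = 0 for a != b.
At the given point: g_{11} = 54, g_{22} = 108, g_{33} = 9
g^{22} = 1/108
dg_{12}/dx_1 = 0 (off-diagonal)
dg_{12}/dx_1 = 0 (off-diagonal)
dg_{11}/dx_2 = dg_{11}/dx_2 = 0
Numerator = 0 + 0 - 0 = 0
Gamma^2_{11} = 0 / (2 * 108) = 0

0


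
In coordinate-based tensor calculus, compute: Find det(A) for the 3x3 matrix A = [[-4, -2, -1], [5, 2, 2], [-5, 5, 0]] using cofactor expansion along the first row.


Expanding along the first row, det(A) = a11*M_11 - a12*M_12 + a13*M_13, where M_1j is the (1,j) minor.
Minor M_11 = 2*0 - 2*5 = -10
Minor M_12 = 5*0 - 2*-5 = 10
Minor M_13 = 5*5 - 2*-5 = 35
det = -4*(-10) - -2*(10) + -1*(35)
    = 40 - -20 + -35
    = 25

25


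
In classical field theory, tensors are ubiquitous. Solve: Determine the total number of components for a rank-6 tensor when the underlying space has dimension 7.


The number of components of a rank-r tensor in d dimensions is d^r.
Here d = 7 and r = 6.
7^6 = 117649

117649


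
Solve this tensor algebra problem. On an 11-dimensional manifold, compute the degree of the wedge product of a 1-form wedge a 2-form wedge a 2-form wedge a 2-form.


The degree of a wedge product is the sum of the degrees of the individual forms.
Degrees: 1, 2, 2, 2
Total degree = 1 + 2 + 2 + 2 = 7

7


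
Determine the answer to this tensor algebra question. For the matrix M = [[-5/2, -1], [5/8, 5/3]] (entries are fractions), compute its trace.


The trace is the sum of diagonal entries.
Diagonal: M[1,1] = -5/2, M[2,2] = 5/3
Tr(M) = -5/2 + 5/3
Computing step by step:
After adding M[1,1]: -5/2
After adding M[2,2]: -5/6
Tr(M) = -5/6

-5/6


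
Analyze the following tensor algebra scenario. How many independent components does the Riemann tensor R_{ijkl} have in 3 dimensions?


The Riemann tensor in d dimensions has d^2(d^2 - 1)/12 independent components.
d = 3, so d^2 = 9
d^2 - 1 = 8
d^2(d^2 - 1) = 9 * 8 = 72
Divide by 12: 72 / 12 = 6

6


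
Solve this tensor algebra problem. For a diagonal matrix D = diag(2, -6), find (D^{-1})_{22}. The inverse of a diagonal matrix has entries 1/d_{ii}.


For a diagonal matrix, the inverse has entries (D^{-1})_{ii} = 1/d_{ii}.
The diagonal entries are: d_{11} = 2, d_{22} = -6
We need (D^{-1})_{22} = 1/d_{22} = 1/-6 = -1/6

-1/6


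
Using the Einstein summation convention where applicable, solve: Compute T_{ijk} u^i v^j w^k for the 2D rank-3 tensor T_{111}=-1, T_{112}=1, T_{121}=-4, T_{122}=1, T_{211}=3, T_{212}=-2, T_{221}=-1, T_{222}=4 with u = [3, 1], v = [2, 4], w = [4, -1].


S = sum over i,j,k of T_{ijk} u_i v_j w_k. Expanding all 8 terms:
T_{111}*u_1*v_1*w_1 = -1*3*2*4 = -24  (running total: -24)
T_{112}*u_1*v_1*w_2 = 1*3*2*-1 = -6  (running total: -30)
T_{121}*u_1*v_2*w_1 = -4*3*4*4 = -192  (running total: -222)
T_{122}*u_1*v_2*w_2 = 1*3*4*-1 = -12  (running total: -234)
T_{211}*u_2*v_1*w_1 = 3*1*2*4 = 24  (running total: -210)
T_{212}*u_2*v_1*w_2 = -2*1*2*-1 = 4  (running total: -206)
T_{221}*u_2*v_2*w_1 = -1*1*4*4 = -16  (running total: -222)
T_{222}*u_2*v_2*w_2 = 4*1*4*-1 = -16  (running total: -238)
S = -238

-238


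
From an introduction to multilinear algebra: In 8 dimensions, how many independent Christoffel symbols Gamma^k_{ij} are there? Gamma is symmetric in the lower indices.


Christoffel symbols Gamma^k_{ij} are symmetric in i,j, so there are d * d(d+1)/2 independent symbols.
d = 8
d(d+1)/2 = 8 * 9 / 2 = 36
Total = 8 * 36 = 288

288


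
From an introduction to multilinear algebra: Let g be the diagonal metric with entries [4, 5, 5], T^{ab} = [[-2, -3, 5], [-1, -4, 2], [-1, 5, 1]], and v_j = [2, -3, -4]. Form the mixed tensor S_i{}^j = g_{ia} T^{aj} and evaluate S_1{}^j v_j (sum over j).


Step 1: lower the first index. For a diagonal metric, g_{ia} T^{aj} = g_{ii} T^{ij} (no sum on i).
g_{11} = 4
S_1{}^1 = 4 * T^{11} = 4 * -2 = -8
S_1{}^2 = 4 * T^{12} = 4 * -3 = -12
S_1{}^3 = 4 * T^{13} = 4 * 5 = 20
Step 2: contract S_1{}^j with v_j.
S_1{}^1 * v_1 = -8 * 2 = -16
S_1{}^2 * v_2 = -12 * -3 = 36
S_1{}^3 * v_3 = 20 * -4 = -80
Result = -16 + 36 + -80 = -60

-60


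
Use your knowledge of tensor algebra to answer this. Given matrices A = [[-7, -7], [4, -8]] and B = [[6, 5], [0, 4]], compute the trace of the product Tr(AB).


Tr(AB) = sum_i (AB)_{ii} where (AB)_{ii} = sum_k A_{ik} B_{ki}.
(AB)_{11} = -7*6 + -7*0 = -42
(AB)_{22} = 4*5 + -8*4 = -12
Tr(AB) = -42 + -12 = -54

-54


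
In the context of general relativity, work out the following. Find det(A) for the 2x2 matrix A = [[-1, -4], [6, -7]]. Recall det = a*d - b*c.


For a 2x2 matrix [[a, b], [c, d]], det = a*d - b*c.
a = -1, b = -4, c = 6, d = -7
a*d = -1 * -7 = 7
b*c = -4 * 6 = -24
det = 7 - -24 = 31

31


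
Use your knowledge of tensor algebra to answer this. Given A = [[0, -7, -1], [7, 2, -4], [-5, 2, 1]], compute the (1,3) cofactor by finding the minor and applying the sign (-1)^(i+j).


To find cofactor C_{13}, delete row 1 and column 3.
The resulting 2x2 submatrix is: [[7, 2], [-5, 2]]
Minor M_{13} = 7*2 - 2*-5
  = 14 - -10 = 24
Sign = (-1)^(1+3) = (-1)^4 = 1
Cofactor C_{13} = 1 * 24 = 24

24


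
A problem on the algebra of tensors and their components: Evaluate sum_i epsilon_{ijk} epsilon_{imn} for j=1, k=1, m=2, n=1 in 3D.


Using the identity: epsilon_{ijk} epsilon_{imn} = delta_{jm} delta_{kn} - delta_{jn} delta_{km}.
delta_{12} = 0
delta_{11} = 1
delta_{11} = 1
delta_{12} = 0
Result = 0 * 1 - 1 * 0 = 0 - 0 = 0

0


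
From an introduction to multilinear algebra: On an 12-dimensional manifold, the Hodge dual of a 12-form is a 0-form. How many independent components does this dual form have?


The Hodge dual of a p-form on an n-dimensional manifold is an (n-p)-form.
n = 12, p = 12, so dual degree = 12 - 12 = 0
The number of components is C(n, n-p) = C(12, 0) = 1

1


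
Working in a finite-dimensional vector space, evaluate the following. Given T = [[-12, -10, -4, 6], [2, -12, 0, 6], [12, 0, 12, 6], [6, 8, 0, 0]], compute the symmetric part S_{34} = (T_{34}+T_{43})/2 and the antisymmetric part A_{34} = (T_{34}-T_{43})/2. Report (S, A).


T_{34} = 6
T_{43} = 0
S_{34} = (6 + 0)/2 = 6/2 = 3
A_{34} = (6 - 0)/2 = 6/2 = 3
Check: S + A = 3 + 3 = 6 = T_{34}.

(3, 3)


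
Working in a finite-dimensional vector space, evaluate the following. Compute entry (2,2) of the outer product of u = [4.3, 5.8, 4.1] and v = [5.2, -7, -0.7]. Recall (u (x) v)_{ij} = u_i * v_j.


The outer product entry T_{ij} = u_i * v_j.
We need i=2, j=2.
u_2 = 5.8, v_2 = -7
T_{2,2} = 5.8 * -7 = -40.6

-40.6


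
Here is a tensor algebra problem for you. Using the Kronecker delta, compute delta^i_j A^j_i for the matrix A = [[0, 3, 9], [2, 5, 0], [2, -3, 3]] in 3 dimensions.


The contraction (trace) of a rank-2 tensor is the sum of its diagonal elements.
Diagonal entries: A[1,1] = 0, A[2,2] = 5, A[3,3] = 3
Tr(A) = 0 + 5 + 3 = 8

8


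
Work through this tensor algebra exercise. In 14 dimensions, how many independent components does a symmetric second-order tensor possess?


A symmetric rank-2 tensor in d dimensions has d(d+1)/2 independent components.
d = 14
d(d+1)/2 = 14 * 15 / 2 = 210 / 2 = 105

105


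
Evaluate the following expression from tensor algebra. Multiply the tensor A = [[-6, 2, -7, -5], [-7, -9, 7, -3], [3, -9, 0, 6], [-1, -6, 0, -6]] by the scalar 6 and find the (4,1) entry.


Scalar multiplication: (cA)_{ij} = c * A_{ij}.
c = 6
A_{41} = -1
(cA)_{41} = 6 * -1 = -6

-6


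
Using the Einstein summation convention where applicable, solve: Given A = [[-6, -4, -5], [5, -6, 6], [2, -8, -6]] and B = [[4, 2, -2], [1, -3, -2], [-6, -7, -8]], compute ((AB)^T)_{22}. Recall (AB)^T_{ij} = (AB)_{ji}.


(AB)^T_{ij} = (AB)_{ji} = sum_k A_{jk} B_{ki}.
For i=2, j=2 we need (AB)_{22}:
A_{21} * B_{12} = 5 * 2 = 10
A_{22} * B_{22} = -6 * -3 = 18
A_{23} * B_{32} = 6 * -7 = -42
Sum = 10 + 18 + -42 = -14

-14


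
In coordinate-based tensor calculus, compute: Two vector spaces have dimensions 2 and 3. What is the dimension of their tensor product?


The dimension of a tensor product is the product of dimensions.
dim(V) = 2, dim(W) = 3
dim(V (x) W) = 2 * 3 = 6

6


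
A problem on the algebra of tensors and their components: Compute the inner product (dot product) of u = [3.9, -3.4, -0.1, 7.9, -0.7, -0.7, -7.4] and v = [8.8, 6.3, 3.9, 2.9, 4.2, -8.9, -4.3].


The inner product u . v = sum of u_i * v_i.
Term-by-term: 3.9 * 8.8, -3.4 * 6.3, -0.1 * 3.9, 7.9 * 2.9, -0.7 * 4.2, -0.7 * -8.9, -7.4 * -4.3
Products: 34.32, -21.42, -0.39, 22.91, -2.94, 6.23, 31.82
Sum = 34.32 + -21.42 + -0.39 + 22.91 + -2.94 + 6.23 + 31.82 = 70.53

70.53


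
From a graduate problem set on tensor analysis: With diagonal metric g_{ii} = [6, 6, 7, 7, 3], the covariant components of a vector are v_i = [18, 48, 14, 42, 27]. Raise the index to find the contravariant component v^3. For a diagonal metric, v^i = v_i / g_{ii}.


To raise an index with a diagonal metric: v^i = v_i / g_{ii}.
For index 3: v_3 = 14, g_{33} = 7
v^3 = 14 / 7 = 2

2


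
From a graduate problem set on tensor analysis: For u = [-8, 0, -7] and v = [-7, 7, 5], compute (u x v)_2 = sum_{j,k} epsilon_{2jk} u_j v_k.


(u x v)_2 = sum_{j,k} epsilon_{2jk} u_j v_k. Only permutations of (1,2,3) contribute; the two non-zero terms are:
eps_{213} u_1 v_3 = -1 * -8 * 5 = 40
eps_{231} u_3 v_1 = 1 * -7 * -7 = 49
(u x v)_2 = 89

89


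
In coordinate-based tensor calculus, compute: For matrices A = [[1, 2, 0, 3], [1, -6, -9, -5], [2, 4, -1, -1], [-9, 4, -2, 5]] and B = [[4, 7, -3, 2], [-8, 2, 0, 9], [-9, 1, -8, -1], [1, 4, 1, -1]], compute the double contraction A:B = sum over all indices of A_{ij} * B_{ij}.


A:B = sum over all i,j of A_{ij} * B_{ij}.
Row 1: 1*4=4, 2*7=14, 0*-3=0, 3*2=6 => row sum = 24
Row 2: 1*-8=-8, -6*2=-12, -9*0=0, -5*9=-45 => row sum = -65
Row 3: 2*-9=-18, 4*1=4, -1*-8=8, -1*-1=1 => row sum = -5
Row 4: -9*1=-9, 4*4=16, -2*1=-2, 5*-1=-5 => row sum = 0
Total = 24 + -65 + -5 + 0 = -46

-46


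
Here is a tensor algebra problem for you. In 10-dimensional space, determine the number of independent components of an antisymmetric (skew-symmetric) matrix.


An antisymmetric rank-2 tensor satisfies A_{ij} = -A_{ji}, so diagonal entries are zero.
The independent components are the upper-triangular entries: C(n, 2) = n(n-1)/2.
n = 10
C(10, 2) = 10 * 9 / 2 = 90 / 2 = 45

45


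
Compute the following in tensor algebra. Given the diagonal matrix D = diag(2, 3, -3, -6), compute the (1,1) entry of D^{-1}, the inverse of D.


For a diagonal matrix, the inverse has entries (D^{-1})_{ii} = 1/d_{ii}.
The diagonal entries are: d_{11} = 2, d_{22} = 3, d_{33} = -3, d_{44} = -6
We need (D^{-1})_{11} = 1/d_{11} = 1/2 = 1/2

1/2


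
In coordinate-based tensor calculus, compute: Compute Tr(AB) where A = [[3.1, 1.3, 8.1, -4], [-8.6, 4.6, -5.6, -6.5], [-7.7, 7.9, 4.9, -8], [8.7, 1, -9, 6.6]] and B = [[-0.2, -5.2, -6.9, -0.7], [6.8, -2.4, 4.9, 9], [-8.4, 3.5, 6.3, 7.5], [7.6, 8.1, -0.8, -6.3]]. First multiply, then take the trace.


Tr(AB) = sum_i (AB)_{ii} where (AB)_{ii} = sum_k A_{ik} B_{ki}.
(AB)_{11} = 3.1*-0.2 + 1.3*6.8 + 8.1*-8.4 + -4*7.6 = -90.22
(AB)_{22} = -8.6*-5.2 + 4.6*-2.4 + -5.6*3.5 + -6.5*8.1 = -38.57
(AB)_{33} = -7.7*-6.9 + 7.9*4.9 + 4.9*6.3 + -8*-0.8 = 129.11
(AB)_{44} = 8.7*-0.7 + 1*9 + -9*7.5 + 6.6*-6.3 = -106.17
Tr(AB) = -90.22 + -38.57 + 129.11 + -106.17 = -105.85

-105.85


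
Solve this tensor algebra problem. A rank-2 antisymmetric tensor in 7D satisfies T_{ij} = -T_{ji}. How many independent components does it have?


An antisymmetric rank-2 tensor satisfies A_{ij} = -A_{ji}, so diagonal entries are zero.
The independent components are the upper-triangular entries: C(n, 2) = n(n-1)/2.
n = 7
C(7, 2) = 7 * 6 / 2 = 42 / 2 = 21

21


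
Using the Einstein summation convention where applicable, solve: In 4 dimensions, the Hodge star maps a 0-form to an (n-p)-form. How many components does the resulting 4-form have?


The Hodge dual of a p-form on an n-dimensional manifold is an (n-p)-form.
n = 4, p = 0, so dual degree = 4 - 0 = 4
The number of components is C(n, n-p) = C(4, 4) = 1

1


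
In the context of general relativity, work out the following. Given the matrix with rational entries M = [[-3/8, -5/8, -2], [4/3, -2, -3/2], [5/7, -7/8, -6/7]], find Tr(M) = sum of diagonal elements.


The trace is the sum of diagonal entries.
Diagonal: M[1,1] = -3/8, M[2,2] = -2, M[3,3] = -6/7
Tr(M) = -3/8 + -2 + -6/7
Computing step by step:
After adding M[1,1]: -3/8
After adding M[2,2]: -19/8
After adding M[3,3]: -181/56
Tr(M) = -181/56

-181/56


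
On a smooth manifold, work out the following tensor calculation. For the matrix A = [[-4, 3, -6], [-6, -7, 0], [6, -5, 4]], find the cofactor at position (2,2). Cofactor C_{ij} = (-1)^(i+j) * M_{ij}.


To find cofactor C_{22}, delete row 2 and column 2.
The resulting 2x2 submatrix is: [[-4, -6], [6, 4]]
Minor M_{22} = -4*4 - -6*6
  = -16 - -36 = 20
Sign = (-1)^(2+2) = (-1)^4 = 1
Cofactor C_{22} = 1 * 20 = 20

20


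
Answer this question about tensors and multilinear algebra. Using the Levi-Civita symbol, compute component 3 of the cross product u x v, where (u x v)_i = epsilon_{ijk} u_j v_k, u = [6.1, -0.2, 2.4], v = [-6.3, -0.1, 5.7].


(u x v)_3 = sum_{j,k} epsilon_{3jk} u_j v_k. Only permutations of (1,2,3) contribute; the two non-zero terms are:
eps_{312} u_1 v_2 = 1 * 6.1 * -0.1 = -0.61
eps_{321} u_2 v_1 = -1 * -0.2 * -6.3 = -1.26
(u x v)_3 = -1.87

-1.87


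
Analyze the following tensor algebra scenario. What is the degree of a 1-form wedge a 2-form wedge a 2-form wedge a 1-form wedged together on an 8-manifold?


The degree of a wedge product is the sum of the degrees of the individual forms.
Degrees: 1, 2, 2, 1
Total degree = 1 + 2 + 2 + 1 = 6

6


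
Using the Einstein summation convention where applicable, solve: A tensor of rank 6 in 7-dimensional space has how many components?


The number of components of a rank-r tensor in d dimensions is d^r.
Here d = 7 and r = 6.
7^6 = 117649

117649


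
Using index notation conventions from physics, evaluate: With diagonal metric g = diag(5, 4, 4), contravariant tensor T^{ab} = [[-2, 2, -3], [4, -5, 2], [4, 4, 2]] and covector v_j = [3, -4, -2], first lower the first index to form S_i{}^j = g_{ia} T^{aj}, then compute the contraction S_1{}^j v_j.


Step 1: lower the first index. For a diagonal metric, g_{ia} T^{aj} = g_{ii} T^{ij} (no sum on i).
g_{11} = 5
S_1{}^1 = 5 * T^{11} = 5 * -2 = -10
S_1{}^2 = 5 * T^{12} = 5 * 2 = 10
S_1{}^3 = 5 * T^{13} = 5 * -3 = -15
Step 2: contract S_1{}^j with v_j.
S_1{}^1 * v_1 = -10 * 3 = -30
S_1{}^2 * v_2 = 10 * -4 = -40
S_1{}^3 * v_3 = -15 * -2 = 30
Result = -30 + -40 + 30 = -40

-40


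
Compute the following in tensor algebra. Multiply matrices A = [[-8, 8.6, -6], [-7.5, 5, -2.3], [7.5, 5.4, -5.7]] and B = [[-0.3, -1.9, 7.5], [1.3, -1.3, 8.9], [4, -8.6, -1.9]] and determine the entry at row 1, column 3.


(AB)_{ij} = sum_k A_{ik} B_{kj}.
For i=1, j=3:
A_{11} * B_{13} = -8 * 7.5 = -60
A_{12} * B_{23} = 8.6 * 8.9 = 76.54
A_{13} * B_{33} = -6 * -1.9 = 11.4
Sum = -60 + 76.54 + 11.4 = 27.94

27.94


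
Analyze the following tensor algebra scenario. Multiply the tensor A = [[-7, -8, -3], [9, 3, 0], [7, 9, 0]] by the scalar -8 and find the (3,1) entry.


Scalar multiplication: (cA)_{ij} = c * A_{ij}.
c = -8
A_{31} = 7
(cA)_{31} = -8 * 7 = -56

-56


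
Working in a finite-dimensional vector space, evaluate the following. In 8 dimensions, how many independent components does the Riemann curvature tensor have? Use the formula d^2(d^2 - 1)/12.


The Riemann tensor in d dimensions has d^2(d^2 - 1)/12 independent components.
d = 8, so d^2 = 64
d^2 - 1 = 63
d^2(d^2 - 1) = 64 * 63 = 4032
Divide by 12: 4032 / 12 = 336

336


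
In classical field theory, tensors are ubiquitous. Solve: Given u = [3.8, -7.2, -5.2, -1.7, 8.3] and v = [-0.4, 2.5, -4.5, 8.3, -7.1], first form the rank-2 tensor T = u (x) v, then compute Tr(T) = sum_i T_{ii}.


The outer product gives T_{ij} = u_i v_j.
The trace (contraction) is Tr(T) = sum_i T_{ii} = sum_i u_i v_i.
Diagonal entries:
T_{11} = u_1 * v_1 = 3.8 * -0.4 = -1.52
T_{22} = u_2 * v_2 = -7.2 * 2.5 = -18
T_{33} = u_3 * v_3 = -5.2 * -4.5 = 23.4
T_{44} = u_4 * v_4 = -1.7 * 8.3 = -14.11
T_{55} = u_5 * v_5 = 8.3 * -7.1 = -58.93
Tr(T) = -1.52 + -18 + 23.4 + -14.11 + -58.93 = -69.16

-69.16


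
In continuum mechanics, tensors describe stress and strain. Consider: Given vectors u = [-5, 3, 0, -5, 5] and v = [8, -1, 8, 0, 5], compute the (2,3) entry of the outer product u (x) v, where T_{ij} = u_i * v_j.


The outer product entry T_{ij} = u_i * v_j.
We need i=2, j=3.
u_2 = 3, v_3 = 8
T_{2,3} = 3 * 8 = 24

24


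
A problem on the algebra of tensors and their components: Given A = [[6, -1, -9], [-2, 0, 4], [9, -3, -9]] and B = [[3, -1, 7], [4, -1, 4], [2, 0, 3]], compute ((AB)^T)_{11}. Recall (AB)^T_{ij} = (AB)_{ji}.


(AB)^T_{ij} = (AB)_{ji} = sum_k A_{jk} B_{ki}.
For i=1, j=1 we need (AB)_{11}:
A_{11} * B_{11} = 6 * 3 = 18
A_{12} * B_{21} = -1 * 4 = -4
A_{13} * B_{31} = -9 * 2 = -18
Sum = 18 + -4 + -18 = -4

-4


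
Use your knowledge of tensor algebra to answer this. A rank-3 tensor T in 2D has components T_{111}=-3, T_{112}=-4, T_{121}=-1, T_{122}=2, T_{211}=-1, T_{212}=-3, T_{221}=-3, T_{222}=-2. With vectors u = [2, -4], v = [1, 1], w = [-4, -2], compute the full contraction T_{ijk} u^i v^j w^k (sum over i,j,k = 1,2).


S = sum over i,j,k of T_{ijk} u_i v_j w_k. Expanding all 8 terms:
T_{111}*u_1*v_1*w_1 = -3*2*1*-4 = 24  (running total: 24)
T_{112}*u_1*v_1*w_2 = -4*2*1*-2 = 16  (running total: 40)
T_{121}*u_1*v_2*w_1 = -1*2*1*-4 = 8  (running total: 48)
T_{122}*u_1*v_2*w_2 = 2*2*1*-2 = -8  (running total: 40)
T_{211}*u_2*v_1*w_1 = -1*-4*1*-4 = -16  (running total: 24)
T_{212}*u_2*v_1*w_2 = -3*-4*1*-2 = -24  (running total: 0)
T_{221}*u_2*v_2*w_1 = -3*-4*1*-4 = -48  (running total: -48)
T_{222}*u_2*v_2*w_2 = -2*-4*1*-2 = -16  (running total: -64)
S = -64

-64


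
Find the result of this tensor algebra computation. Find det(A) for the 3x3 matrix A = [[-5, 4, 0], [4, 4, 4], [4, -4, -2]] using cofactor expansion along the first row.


Expanding along the first row, det(A) = a11*M_11 - a12*M_12 + a13*M_13, where M_1j is the (1,j) minor.
Minor M_11 = 4*-2 - 4*-4 = 8
Minor M_12 = 4*-2 - 4*4 = -24
Minor M_13 = 4*-4 - 4*4 = -32
det = -5*(8) - 4*(-24) + 0*(-32)
    = -40 - -96 + 0
    = 56

56


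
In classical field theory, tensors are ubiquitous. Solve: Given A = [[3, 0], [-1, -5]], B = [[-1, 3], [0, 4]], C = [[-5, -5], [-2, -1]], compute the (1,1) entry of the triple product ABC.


(ABC)_{11} = sum_m (AB)_{1m} C_{m1}. First compute row 1 of AB.
(AB)_{11} = 3*-1 + 0*0 = -3
(AB)_{12} = 3*3 + 0*4 = 9
Now contract with column 1 of C:
(AB)_{11} * C_{11} = -3 * -5 = 15
(AB)_{12} * C_{21} = 9 * -2 = -18
(ABC)_{11} = 15 + -18 = -3

-3


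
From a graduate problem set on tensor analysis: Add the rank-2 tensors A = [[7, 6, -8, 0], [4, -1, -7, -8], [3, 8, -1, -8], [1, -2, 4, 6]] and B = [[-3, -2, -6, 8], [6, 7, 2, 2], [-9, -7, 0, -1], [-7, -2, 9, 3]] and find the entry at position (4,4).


Tensor addition is component-wise: (A + B)_{ij} = A_{ij} + B_{ij}.
A_{44} = 6
B_{44} = 3
(A + B)_{44} = 6 + 3 = 9

9


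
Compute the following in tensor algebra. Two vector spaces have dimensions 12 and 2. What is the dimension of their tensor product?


The dimension of a tensor product is the product of dimensions.
dim(V) = 12, dim(W) = 2
dim(V (x) W) = 12 * 2 = 24

24


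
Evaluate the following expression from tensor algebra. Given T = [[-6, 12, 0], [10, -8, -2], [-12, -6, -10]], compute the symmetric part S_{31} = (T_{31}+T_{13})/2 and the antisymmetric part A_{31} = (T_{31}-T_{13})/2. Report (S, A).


T_{31} = -12
T_{13} = 0
S_{31} = (-12 + 0)/2 = -12/2 = -6
A_{31} = (-12 - 0)/2 = -12/2 = -6
Check: S + A = -6 + -6 = -12 = T_{31}.

(-6, -6)


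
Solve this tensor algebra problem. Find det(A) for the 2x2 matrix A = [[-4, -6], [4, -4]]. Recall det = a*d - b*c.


For a 2x2 matrix [[a, b], [c, d]], det = a*d - b*c.
a = -4, b = -6, c = 4, d = -4
a*d = -4 * -4 = 16
b*c = -6 * 4 = -24
det = 16 - -24 = 40

40


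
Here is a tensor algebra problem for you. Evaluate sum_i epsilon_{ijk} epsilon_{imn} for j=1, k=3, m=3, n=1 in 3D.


Using the identity: epsilon_{ijk} epsilon_{imn} = delta_{jm} delta_{kn} - delta_{jn} delta_{km}.
delta_{13} = 0
delta_{31} = 0
delta_{11} = 1
delta_{33} = 1
Result = 0 * 0 - 1 * 1 = 0 - 1 = -1

-1


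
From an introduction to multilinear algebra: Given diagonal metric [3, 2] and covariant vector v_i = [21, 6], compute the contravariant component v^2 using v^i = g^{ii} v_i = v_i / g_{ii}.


To raise an index with a diagonal metric: v^i = v_i / g_{ii}.
For index 2: v_2 = 6, g_{22} = 2
v^2 = 6 / 2 = 3

3


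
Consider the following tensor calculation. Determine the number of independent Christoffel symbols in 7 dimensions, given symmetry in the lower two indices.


Christoffel symbols Gamma^k_{ij} are symmetric in i,j, so there are d * d(d+1)/2 independent symbols.
d = 7
d(d+1)/2 = 7 * 8 / 2 = 28
Total = 7 * 28 = 196

196


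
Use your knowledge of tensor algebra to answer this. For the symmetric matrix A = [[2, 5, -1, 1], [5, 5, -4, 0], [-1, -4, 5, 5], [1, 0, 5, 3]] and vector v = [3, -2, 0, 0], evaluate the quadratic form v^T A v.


First compute Av:
(Av)_1 = 2*3 + 5*-2 + -1*0 + 1*0 = -4
(Av)_2 = 5*3 + 5*-2 + -4*0 + 0*0 = 5
(Av)_3 = -1*3 + -4*-2 + 5*0 + 5*0 = 5
(Av)_4 = 1*3 + 0*-2 + 5*0 + 3*0 = 3
Av = [-4, 5, 5, 3]
Then v^T (Av) = 3*-4 + -2*5 + 0*5 + 0*3
= -12 + -10 + 0 + 0 = -22

-22


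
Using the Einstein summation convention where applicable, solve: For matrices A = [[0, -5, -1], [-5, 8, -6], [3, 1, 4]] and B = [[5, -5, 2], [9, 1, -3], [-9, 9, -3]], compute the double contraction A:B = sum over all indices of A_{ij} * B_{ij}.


A:B = sum over all i,j of A_{ij} * B_{ij}.
Row 1: 0*5=0, -5*-5=25, -1*2=-2 => row sum = 23
Row 2: -5*9=-45, 8*1=8, -6*-3=18 => row sum = -19
Row 3: 3*-9=-27, 1*9=9, 4*-3=-12 => row sum = -30
Total = 23 + -19 + -30 = -26

-26


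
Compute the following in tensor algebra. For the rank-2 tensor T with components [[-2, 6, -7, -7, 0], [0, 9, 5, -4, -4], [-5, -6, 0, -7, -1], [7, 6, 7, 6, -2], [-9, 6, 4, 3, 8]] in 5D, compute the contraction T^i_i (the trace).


The contraction (trace) of a rank-2 tensor is the sum of its diagonal elements.
Diagonal entries: A[1,1] = -2, A[2,2] = 9, A[3,3] = 0, A[4,4] = 6, A[5,5] = 8
Tr(A) = -2 + 9 + 0 + 6 + 8 = 21

21


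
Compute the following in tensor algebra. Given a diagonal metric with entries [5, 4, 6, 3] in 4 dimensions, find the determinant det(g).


For a diagonal metric, the determinant is the product of diagonal entries.
Diagonal entries: 5, 4, 6, 3
det(g) = 5 * 4 * 6 * 3 = 360

360


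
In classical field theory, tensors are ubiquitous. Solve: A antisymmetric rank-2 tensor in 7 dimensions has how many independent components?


A antisymmetric rank-2 tensor in d dimensions has d(d-1)/2 independent components.
d = 7
d(d-1)/2 = 7 * 6 / 2 = 42 / 2 = 21

21


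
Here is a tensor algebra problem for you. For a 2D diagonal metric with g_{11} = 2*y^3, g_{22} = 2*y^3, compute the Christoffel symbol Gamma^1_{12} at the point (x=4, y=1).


For a diagonal metric, Gamma^k_{ij} = (1/2) g^{kk} (dg_{ik}/dx_j + dg_{jk}/dx_i - dg_{ij}/dx_k).
The metric is diagonal, so g_{ab} = 0 for a != b.
At the given point: g_{11} = 2, g_{22} = 2
g^{11} = 1/2
dg_{11}/dx_2 = dg_{11}/dx_2 = 6
dg_{21}/dx_1 = 0 (off-diagonal)
dg_{12}/dx_1 = 0 (off-diagonal)
Numerator = 6 + 0 - 0 = 6
Gamma^1_{12} = 6 / (2 * 2) = 3/2

3/2


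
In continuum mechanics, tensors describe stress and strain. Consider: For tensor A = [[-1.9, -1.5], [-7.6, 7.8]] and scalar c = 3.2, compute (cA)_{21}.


Scalar multiplication: (cA)_{ij} = c * A_{ij}.
c = 3.2
A_{21} = -7.6
(cA)_{21} = 3.2 * -7.6 = -24.32

-24.32


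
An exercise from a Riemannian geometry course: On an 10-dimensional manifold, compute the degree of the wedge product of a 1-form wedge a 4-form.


The degree of a wedge product is the sum of the degrees of the individual forms.
Degrees: 1, 4
Total degree = 1 + 4 = 5

5


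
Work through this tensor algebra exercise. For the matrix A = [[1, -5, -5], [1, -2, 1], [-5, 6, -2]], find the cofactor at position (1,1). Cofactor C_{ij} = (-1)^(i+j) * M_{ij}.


To find cofactor C_{11}, delete row 1 and column 1.
The resulting 2x2 submatrix is: [[-2, 1], [6, -2]]
Minor M_{11} = -2*-2 - 1*6
  = 4 - 6 = -2
Sign = (-1)^(1+1) = (-1)^2 = 1
Cofactor C_{11} = 1 * -2 = -2

-2


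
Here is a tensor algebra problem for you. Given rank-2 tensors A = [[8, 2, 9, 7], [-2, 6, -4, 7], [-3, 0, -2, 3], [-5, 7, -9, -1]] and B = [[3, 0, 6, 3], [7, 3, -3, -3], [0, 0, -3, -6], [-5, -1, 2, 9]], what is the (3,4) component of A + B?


Tensor addition is component-wise: (A + B)_{ij} = A_{ij} + B_{ij}.
A_{34} = 3
B_{34} = -6
(A + B)_{34} = 3 + -6 = -3

-3


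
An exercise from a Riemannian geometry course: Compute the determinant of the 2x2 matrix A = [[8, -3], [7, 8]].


For a 2x2 matrix [[a, b], [c, d]], det = a*d - b*c.
a = 8, b = -3, c = 7, d = 8
a*d = 8 * 8 = 64
b*c = -3 * 7 = -21
det = 64 - -21 = 85

85
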